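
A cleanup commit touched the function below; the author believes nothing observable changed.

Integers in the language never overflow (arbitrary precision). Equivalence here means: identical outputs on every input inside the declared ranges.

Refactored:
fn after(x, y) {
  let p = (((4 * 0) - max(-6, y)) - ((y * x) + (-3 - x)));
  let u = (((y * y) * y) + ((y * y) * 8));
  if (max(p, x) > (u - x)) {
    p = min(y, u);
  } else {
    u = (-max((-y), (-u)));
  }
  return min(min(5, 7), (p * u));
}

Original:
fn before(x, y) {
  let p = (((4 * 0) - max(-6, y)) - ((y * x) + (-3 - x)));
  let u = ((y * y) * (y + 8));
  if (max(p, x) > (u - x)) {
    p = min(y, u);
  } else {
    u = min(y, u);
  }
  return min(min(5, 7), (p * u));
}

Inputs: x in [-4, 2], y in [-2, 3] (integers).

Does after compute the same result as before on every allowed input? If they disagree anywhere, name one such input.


The two versions differ — the changes include min/max/abs usage differs; arithmetic usage differs.
Tracing x=-2, y=0: before: p becomes 1; next u becomes 0; next (max(p, x) > (u - x)) evaluates to false; next u becomes 0; next final value 0 | after: p becomes 1; next u becomes 0; next (max(p, x) > (u - x)) evaluates to false; next u becomes 0; next final value 0 — matching result 0.
Checked all 42 inputs in the declared domain: the outputs agree on every one.
verdict: equivalent


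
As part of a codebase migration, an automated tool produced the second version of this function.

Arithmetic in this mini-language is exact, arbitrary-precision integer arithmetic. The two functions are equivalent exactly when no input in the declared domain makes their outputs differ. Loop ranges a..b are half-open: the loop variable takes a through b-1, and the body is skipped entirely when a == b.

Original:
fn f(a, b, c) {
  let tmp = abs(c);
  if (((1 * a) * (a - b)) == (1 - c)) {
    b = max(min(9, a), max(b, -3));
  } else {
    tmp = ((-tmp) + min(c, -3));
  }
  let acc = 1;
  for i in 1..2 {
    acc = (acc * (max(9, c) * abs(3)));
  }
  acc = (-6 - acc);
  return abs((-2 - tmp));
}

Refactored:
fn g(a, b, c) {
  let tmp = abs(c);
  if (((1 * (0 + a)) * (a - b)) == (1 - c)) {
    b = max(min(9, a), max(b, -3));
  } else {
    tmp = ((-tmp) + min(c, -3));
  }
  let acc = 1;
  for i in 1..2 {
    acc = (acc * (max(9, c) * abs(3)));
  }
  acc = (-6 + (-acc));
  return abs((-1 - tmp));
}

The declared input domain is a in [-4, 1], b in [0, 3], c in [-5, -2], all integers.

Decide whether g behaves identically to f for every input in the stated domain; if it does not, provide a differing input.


Take a=-4, b=0, c=-5.
f: tmp := 5 | (((1 * a) * (a - b)) == (1 - c)): false | tmp := -10 | acc := 1 | iter i=1: | acc := 27 | acc := -33 | result 8
g: tmp := 5 | (((1 * (0 + a)) * (a - b)) == (1 - c)): false | tmp := -10 | acc := 1 | iter i=1: | acc := 27 | acc := -33 | result 9
8 vs 9 — the two versions disagree here.
verdict: not equivalent; witness: a=-4, b=0, c=-5


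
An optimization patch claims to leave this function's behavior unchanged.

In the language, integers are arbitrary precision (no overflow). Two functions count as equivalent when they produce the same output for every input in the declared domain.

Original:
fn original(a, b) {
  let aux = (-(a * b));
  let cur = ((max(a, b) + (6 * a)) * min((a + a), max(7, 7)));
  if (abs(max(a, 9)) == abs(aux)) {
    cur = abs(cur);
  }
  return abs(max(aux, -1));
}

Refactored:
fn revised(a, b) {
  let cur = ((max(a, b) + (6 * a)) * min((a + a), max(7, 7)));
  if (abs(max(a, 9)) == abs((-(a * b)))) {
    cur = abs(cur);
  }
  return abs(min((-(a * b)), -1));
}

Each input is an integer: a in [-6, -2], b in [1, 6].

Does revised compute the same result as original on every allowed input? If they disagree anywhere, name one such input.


These are not equivalent — on a=-6, b=1 the outputs split (6 vs 1).
original: aux = 6; cur = 420; (abs(max(a, 9)) == abs(aux)) -> false; return 6
revised: cur = 420; (abs(max(a, 9)) == abs((-(a * b)))) -> false; return 1
verdict: not equivalent; witness: a=-6, b=1


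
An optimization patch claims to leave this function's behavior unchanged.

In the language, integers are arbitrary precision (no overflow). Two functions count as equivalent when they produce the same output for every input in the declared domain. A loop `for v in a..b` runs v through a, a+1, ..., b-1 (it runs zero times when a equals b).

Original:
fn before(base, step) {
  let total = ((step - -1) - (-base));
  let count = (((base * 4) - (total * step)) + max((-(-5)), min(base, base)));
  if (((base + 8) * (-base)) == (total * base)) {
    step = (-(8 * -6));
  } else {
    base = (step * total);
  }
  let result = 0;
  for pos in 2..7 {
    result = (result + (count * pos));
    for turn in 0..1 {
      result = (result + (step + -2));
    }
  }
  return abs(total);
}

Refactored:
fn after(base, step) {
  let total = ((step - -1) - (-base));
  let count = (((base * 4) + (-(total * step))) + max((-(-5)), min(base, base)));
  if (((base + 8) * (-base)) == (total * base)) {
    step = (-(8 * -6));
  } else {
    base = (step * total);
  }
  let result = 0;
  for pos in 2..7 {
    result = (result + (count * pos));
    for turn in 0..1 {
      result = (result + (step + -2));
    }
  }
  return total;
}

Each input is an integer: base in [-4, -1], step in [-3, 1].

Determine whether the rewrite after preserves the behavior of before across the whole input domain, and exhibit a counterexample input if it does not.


Take base=-4, step=-3.
before: total = -6; count = -29; (((base + 8) * (-base)) == (total * base)) -> false; base = 18; result = 0; [pos=2]; result = -58; [turn=0]; result = -63; [pos=3]; result = -150; [turn=0]; result = -155; [pos=4]; result = -271; [turn=0]; result = -276; [pos=5]; result = -421; [turn=0]; result = -426; [pos=6]; result = -600; [turn=0]; result = -605; return 6
after: total = -6; count = -29; (((base + 8) * (-base)) == (total * base)) -> false; base = 18; result = 0; [pos=2]; result = -58; [turn=0]; result = -63; [pos=3]; result = -150; [turn=0]; result = -155; [pos=4]; result = -271; [turn=0]; result = -276; [pos=5]; result = -421; [turn=0]; result = -426; [pos=6]; result = -600; [turn=0]; result = -605; return -6
6 and -6 differ, so these are not the same function on this domain.
verdict: not equivalent; witness: base=-4, step=-3


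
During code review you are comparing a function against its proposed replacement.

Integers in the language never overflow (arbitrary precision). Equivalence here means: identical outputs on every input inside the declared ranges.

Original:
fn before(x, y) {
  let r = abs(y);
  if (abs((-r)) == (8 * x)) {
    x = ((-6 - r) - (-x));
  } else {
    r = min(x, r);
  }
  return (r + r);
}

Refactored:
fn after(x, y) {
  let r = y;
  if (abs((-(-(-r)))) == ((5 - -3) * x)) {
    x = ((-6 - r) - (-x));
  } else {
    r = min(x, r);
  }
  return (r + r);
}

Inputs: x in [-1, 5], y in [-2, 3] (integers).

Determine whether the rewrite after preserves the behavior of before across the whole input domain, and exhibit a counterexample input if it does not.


Try x=-1, y=-2.
before: r becomes 2; next (abs((-r)) == (8 * x)) evaluates to false; next r becomes -1; next final value -2
after: r becomes -2; next (abs((-(-(-r)))) == ((5 - -3) * x)) evaluates to false; next r becomes -2; next final value -4
-2 against -4: the behavior changed.
verdict: not equivalent; witness: x=-1, y=-2


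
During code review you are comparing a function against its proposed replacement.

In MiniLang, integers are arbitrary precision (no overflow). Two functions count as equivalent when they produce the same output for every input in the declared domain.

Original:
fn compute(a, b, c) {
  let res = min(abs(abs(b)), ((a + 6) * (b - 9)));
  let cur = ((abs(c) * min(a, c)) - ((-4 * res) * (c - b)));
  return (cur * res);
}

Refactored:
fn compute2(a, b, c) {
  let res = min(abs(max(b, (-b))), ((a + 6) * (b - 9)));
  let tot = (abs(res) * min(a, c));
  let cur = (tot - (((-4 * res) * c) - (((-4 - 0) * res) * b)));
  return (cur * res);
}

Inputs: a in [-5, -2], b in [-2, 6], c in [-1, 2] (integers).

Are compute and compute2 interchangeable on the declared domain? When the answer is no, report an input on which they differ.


There is a counterexample at a=-5, b=-2, c=-1: 539 on one side, 1089 on the other.
compute: res = -11; cur = -49; return 539
compute2: res = -11; tot = -55; cur = -99; return 1089
verdict: not equivalent; witness: a=-5, b=-2, c=-1


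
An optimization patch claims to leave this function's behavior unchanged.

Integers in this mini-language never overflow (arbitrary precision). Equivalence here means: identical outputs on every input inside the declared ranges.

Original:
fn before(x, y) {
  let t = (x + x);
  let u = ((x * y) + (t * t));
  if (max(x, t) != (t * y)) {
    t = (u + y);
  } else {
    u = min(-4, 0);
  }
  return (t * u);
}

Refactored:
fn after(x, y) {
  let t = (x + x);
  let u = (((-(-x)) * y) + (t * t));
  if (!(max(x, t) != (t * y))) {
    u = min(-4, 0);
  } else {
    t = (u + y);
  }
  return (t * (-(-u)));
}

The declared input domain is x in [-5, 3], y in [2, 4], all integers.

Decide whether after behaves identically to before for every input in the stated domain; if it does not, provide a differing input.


Differences: boolean connective usage differs — yet all 27 inputs agree.
verdict: equivalent


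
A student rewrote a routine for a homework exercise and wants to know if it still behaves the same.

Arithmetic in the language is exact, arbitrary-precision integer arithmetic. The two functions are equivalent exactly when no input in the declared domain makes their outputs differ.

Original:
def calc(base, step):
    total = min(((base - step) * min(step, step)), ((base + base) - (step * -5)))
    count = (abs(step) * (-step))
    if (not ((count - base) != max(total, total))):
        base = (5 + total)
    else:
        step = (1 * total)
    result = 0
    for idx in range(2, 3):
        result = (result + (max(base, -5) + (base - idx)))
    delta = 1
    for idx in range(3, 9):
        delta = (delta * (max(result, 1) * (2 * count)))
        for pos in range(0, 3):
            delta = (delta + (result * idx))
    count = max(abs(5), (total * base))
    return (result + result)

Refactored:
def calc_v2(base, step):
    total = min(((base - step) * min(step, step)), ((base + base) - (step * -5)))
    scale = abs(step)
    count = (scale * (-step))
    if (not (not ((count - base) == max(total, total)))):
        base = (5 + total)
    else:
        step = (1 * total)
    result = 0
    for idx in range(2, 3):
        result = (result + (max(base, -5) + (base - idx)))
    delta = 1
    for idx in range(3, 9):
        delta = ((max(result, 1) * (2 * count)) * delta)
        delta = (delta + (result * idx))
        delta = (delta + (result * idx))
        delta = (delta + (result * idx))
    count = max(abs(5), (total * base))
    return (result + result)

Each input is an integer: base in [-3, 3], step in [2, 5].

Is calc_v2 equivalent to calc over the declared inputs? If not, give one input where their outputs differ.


Differences: boolean connective usage differs, plus statement counts differ, plus arithmetic usage differs, plus local variable names differ, plus comparison usage differs, plus loop structure differs — yet all 28 inputs agree.
verdict: equivalent


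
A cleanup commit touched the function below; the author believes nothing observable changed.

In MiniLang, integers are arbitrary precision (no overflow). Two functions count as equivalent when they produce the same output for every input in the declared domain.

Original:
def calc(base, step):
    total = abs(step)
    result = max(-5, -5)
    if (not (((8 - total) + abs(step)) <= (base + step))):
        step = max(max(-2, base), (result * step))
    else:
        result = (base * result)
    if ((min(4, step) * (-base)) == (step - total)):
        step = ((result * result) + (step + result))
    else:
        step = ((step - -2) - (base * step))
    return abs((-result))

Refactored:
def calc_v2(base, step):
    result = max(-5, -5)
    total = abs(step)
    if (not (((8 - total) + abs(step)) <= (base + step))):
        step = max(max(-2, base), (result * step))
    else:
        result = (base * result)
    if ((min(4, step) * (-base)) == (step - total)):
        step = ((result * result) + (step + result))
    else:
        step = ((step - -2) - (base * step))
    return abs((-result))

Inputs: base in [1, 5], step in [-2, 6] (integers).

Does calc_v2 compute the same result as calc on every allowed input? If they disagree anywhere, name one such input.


Differences: same computation, different form — yet all 45 inputs agree.
verdict: equivalent


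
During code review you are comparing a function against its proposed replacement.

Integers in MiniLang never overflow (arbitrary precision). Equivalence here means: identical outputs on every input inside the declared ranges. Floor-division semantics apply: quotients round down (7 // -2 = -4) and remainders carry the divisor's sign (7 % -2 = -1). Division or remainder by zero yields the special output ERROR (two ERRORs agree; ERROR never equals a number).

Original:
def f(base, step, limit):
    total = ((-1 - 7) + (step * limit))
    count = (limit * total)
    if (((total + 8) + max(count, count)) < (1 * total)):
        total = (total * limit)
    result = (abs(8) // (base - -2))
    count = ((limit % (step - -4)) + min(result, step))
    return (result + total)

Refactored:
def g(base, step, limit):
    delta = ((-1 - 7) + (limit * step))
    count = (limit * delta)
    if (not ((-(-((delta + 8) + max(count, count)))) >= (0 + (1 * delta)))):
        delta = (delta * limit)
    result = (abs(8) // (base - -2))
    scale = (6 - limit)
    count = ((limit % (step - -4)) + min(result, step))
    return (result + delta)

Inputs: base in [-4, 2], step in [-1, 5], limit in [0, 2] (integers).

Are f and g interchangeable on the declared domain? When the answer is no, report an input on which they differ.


The two are interchangeable: constant usage differs, plus local variable names differ, plus comparison usage differs, plus statement counts differ, plus arithmetic usage differs, plus boolean connective usage differs, and every declared input agrees.
Spot check at base=-3, step=2, limit=1 — f: total becomes -6; next count becomes -6; next (((total + 8) + max(count, count)) < (1 * total)) evaluates to false; next result becomes -8; next count becomes -7; next final value -14. g: delta becomes -6; next count becomes -6; next (not ((-(-((delta + 8) + max(count, count)))) >= (0 + (1 * delta)))) evaluates to false; next result becomes -8; next scale becomes 5; next count becomes -7; next final value -14. Both give -14.
Across all 147 domain points the two functions coincide.
verdict: equivalent


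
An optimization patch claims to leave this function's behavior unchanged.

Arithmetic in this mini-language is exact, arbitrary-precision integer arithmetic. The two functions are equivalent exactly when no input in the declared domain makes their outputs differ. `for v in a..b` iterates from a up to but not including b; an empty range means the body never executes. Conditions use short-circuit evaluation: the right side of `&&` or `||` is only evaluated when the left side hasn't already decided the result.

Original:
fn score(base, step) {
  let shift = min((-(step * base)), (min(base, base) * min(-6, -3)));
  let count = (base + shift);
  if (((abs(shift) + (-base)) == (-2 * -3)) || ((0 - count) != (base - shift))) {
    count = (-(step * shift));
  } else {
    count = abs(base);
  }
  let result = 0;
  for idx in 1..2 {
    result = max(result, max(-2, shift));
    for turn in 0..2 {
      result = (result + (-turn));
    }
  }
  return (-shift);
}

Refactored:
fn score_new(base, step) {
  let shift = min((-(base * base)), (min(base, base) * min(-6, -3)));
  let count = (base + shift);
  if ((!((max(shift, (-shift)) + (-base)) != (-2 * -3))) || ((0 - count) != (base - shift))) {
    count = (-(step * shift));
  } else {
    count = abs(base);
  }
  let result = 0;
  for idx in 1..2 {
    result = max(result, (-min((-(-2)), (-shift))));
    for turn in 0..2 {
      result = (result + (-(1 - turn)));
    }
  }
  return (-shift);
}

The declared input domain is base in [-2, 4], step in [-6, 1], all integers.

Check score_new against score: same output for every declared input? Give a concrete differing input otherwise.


The rewrite breaks on base=-2, step=-6, where the results are 12 and 4.
score: shift becomes -12; next count becomes -14; next (((abs(shift) + (-base)) == (-2 * -3)) || ((0 - count) != (base - shift))) evaluates to true; next count becomes -72; next result becomes 0; next at idx=1:; next result becomes 0; next at turn=0:; next result becomes 0; next at turn=1:; next result becomes -1; next final value 12
score_new: shift becomes -4; next count becomes -6; next ((!((max(shift, (-shift)) + (-base)) != (-2 * -3))) || ((0 - count) != (base - shift))) evaluates to true; next count becomes -24; next result becomes 0; next at idx=1:; next result becomes 0; next at turn=0:; next result becomes -1; next at turn=1:; next result becomes -1; next final value 4
verdict: not equivalent; witness: base=-2, step=-6


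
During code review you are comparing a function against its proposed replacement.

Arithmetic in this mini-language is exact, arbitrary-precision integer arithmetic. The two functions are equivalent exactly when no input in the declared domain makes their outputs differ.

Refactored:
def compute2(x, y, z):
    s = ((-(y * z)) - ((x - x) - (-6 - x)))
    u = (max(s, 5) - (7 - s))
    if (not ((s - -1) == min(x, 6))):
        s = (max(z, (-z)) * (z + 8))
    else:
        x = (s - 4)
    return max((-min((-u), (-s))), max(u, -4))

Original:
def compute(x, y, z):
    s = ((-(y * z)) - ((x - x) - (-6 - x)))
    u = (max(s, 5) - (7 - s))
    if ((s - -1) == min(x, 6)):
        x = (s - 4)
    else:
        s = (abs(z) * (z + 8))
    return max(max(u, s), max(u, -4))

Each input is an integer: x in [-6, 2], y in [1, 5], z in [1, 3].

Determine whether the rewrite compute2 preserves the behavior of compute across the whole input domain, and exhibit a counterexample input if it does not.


Reading the diff, among the changes: min/max/abs usage differs, plus boolean connective usage differs.
Tracing x=-5, y=2, z=3: compute: s = -7; u = -9; ((s - -1) == min(x, 6)) -> false; s = 33; return 33 | compute2: s = -7; u = -9; (not ((s - -1) == min(x, 6))) -> true; s = 33; return 33 — matching result 33.
Across all 135 domain points the two functions coincide.
verdict: equivalent


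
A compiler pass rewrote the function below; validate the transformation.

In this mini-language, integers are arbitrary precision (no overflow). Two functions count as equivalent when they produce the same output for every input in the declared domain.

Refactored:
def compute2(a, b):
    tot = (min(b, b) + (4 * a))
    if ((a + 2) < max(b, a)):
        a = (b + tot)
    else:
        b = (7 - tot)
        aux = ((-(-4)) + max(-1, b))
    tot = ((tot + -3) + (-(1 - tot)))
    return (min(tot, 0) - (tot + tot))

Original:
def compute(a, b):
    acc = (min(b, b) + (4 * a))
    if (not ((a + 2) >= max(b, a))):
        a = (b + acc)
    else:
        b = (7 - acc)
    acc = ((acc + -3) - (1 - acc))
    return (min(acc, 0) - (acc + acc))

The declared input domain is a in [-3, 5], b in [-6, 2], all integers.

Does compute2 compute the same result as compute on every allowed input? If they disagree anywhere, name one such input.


Comparing the listings, the differences include: boolean connective usage differs; also min/max/abs usage differs; also arithmetic usage differs; also local variable names differ; also constant usage differs; also comparison usage differs; also statement counts differ.
One worked example (a=0, b=-5) — compute: acc = -5; (not ((a + 2) >= max(b, a))) -> false; b = 12; acc = -14; return 14; compute2: tot = -5; ((a + 2) < max(b, a)) -> false; b = 12; aux = 16; tot = -14; return 14; agreement on 14.
Sweeping the whole domain (81 inputs) finds no disagreement.
verdict: equivalent


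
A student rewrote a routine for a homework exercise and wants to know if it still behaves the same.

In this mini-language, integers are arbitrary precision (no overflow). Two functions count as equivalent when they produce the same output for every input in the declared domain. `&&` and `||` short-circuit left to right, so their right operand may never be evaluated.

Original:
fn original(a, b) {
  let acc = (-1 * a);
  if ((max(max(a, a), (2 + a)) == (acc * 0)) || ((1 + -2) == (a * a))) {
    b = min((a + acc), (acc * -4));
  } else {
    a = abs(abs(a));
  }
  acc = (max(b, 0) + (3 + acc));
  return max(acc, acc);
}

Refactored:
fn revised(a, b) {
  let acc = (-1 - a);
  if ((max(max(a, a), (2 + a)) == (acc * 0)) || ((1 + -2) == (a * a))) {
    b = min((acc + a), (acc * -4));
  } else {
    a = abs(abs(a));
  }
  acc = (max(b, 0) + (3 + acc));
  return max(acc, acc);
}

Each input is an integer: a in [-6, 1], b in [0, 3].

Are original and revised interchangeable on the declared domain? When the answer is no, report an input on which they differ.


Run the pair on a=-6, b=0.
original: acc becomes 6; next ((max(max(a, a), (2 + a)) == (acc * 0)) || ((1 + -2) == (a * a))) evaluates to false; next a becomes 6; next acc becomes 9; next final value 9
revised: acc becomes 5; next ((max(max(a, a), (2 + a)) == (acc * 0)) || ((1 + -2) == (a * a))) evaluates to false; next a becomes 6; next acc becomes 8; next final value 8
9 != 8, so the rewrite changes behavior.
verdict: not equivalent; witness: a=-6, b=0


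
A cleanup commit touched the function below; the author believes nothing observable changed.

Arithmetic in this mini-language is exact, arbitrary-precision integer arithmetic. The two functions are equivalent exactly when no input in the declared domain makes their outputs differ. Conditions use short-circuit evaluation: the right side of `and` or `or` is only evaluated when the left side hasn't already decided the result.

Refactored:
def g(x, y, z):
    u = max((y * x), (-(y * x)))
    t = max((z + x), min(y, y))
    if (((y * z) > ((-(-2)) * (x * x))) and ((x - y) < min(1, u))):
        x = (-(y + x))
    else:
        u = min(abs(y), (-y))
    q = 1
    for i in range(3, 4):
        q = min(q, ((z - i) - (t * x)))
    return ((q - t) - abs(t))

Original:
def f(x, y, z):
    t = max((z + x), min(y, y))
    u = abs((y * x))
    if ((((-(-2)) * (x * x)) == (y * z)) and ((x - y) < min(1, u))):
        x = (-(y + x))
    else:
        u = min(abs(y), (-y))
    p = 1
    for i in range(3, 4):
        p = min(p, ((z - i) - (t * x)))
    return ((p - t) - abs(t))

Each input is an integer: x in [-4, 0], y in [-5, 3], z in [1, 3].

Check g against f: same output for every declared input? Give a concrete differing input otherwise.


Consider the input x=-1, y=1, z=2.
f: t=1, then u=1, then ((((-(-2)) * (x * x)) == (y * z)) and ((x - y) < min(1, u))) is true, then x=0, then p=1, then (i=3), then p=-1, then returns -3
g: u=1, then t=1, then (((y * z) > ((-(-2)) * (x * x))) and ((x - y) < min(1, u))) is false, then u=-1, then q=1, then (i=3), then q=0, then returns -2
-3 against -2: the behavior changed.
verdict: not equivalent; witness: x=-1, y=1, z=2


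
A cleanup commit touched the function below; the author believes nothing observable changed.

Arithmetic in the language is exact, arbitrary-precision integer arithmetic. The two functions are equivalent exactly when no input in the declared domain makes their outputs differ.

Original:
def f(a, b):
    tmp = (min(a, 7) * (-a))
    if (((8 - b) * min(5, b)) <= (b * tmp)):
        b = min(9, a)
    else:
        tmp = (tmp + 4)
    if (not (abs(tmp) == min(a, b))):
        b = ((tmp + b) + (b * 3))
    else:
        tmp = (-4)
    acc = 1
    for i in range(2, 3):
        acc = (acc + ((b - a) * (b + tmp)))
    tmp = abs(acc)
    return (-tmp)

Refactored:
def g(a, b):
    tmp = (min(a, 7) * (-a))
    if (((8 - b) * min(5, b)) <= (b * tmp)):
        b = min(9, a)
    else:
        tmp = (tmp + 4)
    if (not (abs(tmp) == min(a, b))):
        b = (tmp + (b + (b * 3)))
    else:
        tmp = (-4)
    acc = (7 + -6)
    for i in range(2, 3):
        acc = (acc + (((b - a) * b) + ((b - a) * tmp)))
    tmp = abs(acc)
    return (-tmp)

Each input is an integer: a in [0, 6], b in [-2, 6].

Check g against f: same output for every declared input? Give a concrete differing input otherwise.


Equivalent — the differences include constant usage differs, and arithmetic usage differs, yet no declared input distinguishes the two.
As a probe, take a=3, b=5: f runs tmp := -9 | (((8 - b) * min(5, b)) <= (b * tmp)): false | tmp := -5 | (not (abs(tmp) == min(a, b))): true | b := 15 | acc := 1 | iter i=2: | acc := 121 | tmp := 121 | result -121; g runs tmp := -9 | (((8 - b) * min(5, b)) <= (b * tmp)): false | tmp := -5 | (not (abs(tmp) == min(a, b))): true | b := 15 | acc := 1 | iter i=2: | acc := 121 | tmp := 121 | result -121; both end at -121.
Every one of the 63 inputs gives matching results.
verdict: equivalent


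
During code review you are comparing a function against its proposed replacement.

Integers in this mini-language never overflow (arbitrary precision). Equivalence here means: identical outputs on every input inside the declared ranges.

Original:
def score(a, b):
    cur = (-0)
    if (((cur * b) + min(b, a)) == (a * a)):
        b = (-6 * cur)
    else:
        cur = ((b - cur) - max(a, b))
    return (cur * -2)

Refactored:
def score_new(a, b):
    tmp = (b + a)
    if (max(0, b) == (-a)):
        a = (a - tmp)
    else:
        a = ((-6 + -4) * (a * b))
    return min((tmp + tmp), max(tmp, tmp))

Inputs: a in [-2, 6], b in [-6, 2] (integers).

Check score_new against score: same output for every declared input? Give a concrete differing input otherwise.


Evaluate both at a=-2, b=-6.
score: cur becomes 0; next (((cur * b) + min(b, a)) == (a * a)) evaluates to false; next cur becomes -4; next final value 8
score_new: tmp becomes -8; next (max(0, b) == (-a)) evaluates to false; next a becomes -120; next final value -16
8 != -16, so the rewrite changes behavior.
verdict: not equivalent; witness: a=-2, b=-6


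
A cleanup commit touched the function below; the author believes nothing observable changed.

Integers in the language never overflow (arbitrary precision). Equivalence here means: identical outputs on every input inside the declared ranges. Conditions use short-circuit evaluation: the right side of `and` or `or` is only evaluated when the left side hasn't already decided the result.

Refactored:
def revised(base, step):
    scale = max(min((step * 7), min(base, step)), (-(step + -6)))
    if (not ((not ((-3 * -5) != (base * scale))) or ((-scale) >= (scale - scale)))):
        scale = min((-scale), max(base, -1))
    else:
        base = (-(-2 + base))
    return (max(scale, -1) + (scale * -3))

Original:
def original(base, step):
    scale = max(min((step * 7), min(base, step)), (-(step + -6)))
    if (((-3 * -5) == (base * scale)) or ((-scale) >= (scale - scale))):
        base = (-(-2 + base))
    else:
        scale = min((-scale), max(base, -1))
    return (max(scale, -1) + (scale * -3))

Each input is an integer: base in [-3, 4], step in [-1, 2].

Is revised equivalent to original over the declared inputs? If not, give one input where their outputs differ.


Reading the diff, among the changes: comparison usage differs, boolean connective usage differs.
Spot check at base=-2, step=-1 — original: scale := 7 | (((-3 * -5) == (base * scale)) or ((-scale) >= (scale - scale))): false | scale := -7 | result 20. revised: scale := 7 | (not ((not ((-3 * -5) != (base * scale))) or ((-scale) >= (scale - scale)))): true | scale := -7 | result 20. Both give 20.
An exhaustive pass over the 32 declared inputs shows identical outputs.
verdict: equivalent


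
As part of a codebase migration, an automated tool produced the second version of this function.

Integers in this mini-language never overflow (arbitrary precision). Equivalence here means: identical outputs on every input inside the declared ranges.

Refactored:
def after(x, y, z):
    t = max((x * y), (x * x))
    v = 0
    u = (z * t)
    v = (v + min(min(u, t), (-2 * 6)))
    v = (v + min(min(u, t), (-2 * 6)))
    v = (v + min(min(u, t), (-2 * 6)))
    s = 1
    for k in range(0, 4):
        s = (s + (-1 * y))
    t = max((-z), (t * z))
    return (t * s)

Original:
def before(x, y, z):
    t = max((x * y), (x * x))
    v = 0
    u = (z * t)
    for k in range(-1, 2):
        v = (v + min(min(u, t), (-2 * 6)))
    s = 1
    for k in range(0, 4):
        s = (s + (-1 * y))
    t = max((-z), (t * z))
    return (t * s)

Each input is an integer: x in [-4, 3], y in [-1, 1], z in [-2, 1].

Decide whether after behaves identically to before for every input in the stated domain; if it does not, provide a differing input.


Behavior is preserved: although constant usage differs, min/max/abs usage differs, loop structure differs, arithmetic usage differs, statement counts differ, the outputs never diverge.
Tracing x=2, y=1, z=-2: before: t=4, then v=0, then u=-8, then (k=-1), then v=-12, then (k=0), then v=-24, then (k=1), then v=-36, then s=1, then (k=0), then s=0, then (k=1), then s=-1, then (k=2), then s=-2, then (k=3), then s=-3, then t=2, then returns -6 | after: t=4, then v=0, then u=-8, then v=-12, then v=-24, then v=-36, then s=1, then (k=0), then s=0, then (k=1), then s=-1, then (k=2), then s=-2, then (k=3), then s=-3, then t=2, then returns -6 — matching result -6.
Every one of the 96 inputs gives matching results.
verdict: equivalent


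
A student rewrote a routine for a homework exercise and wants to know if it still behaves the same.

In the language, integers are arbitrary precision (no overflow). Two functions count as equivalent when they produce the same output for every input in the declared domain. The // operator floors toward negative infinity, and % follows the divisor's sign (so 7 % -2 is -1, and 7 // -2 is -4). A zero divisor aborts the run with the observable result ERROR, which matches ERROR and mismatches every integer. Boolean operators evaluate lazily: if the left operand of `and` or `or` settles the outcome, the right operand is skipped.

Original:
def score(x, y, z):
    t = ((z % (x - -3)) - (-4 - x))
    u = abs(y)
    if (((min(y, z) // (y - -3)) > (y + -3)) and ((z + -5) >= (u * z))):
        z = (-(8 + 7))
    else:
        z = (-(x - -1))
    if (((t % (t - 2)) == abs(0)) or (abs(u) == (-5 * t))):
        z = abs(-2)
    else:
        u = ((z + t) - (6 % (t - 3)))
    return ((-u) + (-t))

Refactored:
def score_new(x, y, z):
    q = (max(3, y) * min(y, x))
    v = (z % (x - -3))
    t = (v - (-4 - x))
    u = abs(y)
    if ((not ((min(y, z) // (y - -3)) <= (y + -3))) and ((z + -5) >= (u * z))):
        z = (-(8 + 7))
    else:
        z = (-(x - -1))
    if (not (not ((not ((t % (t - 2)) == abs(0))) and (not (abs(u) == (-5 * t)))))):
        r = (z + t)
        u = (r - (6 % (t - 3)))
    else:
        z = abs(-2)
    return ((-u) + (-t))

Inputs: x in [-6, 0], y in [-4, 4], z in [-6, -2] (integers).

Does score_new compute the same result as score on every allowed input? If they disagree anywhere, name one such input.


Changes here: min/max/abs usage differs, and local variable names differ, and comparison usage differs, and statement counts differ, and boolean connective usage differs, and constant usage differs, and arithmetic usage differs; the full 315-point sweep finds no disagreement.
verdict: equivalent


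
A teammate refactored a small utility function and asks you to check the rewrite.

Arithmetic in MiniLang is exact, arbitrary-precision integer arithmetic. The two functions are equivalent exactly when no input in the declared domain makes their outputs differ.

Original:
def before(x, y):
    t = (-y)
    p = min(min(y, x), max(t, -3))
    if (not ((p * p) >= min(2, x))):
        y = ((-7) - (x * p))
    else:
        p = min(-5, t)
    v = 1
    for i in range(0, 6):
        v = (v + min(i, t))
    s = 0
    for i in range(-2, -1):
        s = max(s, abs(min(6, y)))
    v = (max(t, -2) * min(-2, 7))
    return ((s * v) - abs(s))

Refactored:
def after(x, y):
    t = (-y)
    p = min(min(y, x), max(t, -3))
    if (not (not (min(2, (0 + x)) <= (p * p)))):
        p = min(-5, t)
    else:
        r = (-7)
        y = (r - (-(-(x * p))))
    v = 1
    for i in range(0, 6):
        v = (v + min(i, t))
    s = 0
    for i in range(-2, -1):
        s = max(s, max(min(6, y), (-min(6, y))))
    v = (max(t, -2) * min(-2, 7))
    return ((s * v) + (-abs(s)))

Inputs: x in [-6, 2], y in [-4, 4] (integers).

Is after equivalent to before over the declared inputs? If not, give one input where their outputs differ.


Although statement counts differ, comparison usage differs, arithmetic usage differs, min/max/abs usage differs, local variable names differ, boolean connective usage differs, constant usage differs, 81/81 inputs agree.
verdict: equivalent


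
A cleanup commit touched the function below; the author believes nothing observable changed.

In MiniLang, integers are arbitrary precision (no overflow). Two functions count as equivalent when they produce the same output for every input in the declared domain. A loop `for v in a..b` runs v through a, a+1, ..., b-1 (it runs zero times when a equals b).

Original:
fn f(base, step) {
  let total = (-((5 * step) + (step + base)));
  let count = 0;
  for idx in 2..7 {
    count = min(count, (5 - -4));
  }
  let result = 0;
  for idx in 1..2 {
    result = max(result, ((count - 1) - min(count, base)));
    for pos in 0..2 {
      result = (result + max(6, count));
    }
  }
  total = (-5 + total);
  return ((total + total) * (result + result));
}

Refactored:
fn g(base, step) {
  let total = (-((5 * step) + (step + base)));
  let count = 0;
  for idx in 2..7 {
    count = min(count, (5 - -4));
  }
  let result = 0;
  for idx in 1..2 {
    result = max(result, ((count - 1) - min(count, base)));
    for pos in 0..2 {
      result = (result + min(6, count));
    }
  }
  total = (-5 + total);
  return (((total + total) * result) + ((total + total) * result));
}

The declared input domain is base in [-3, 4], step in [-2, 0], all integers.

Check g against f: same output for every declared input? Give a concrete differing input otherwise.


Run the pair on base=-3, step=-2.
f: total becomes 15; next count becomes 0; next at idx=2:; next count becomes 0; next at idx=3:; next count becomes 0; next at idx=4:; next count becomes 0; next at idx=5:; next count becomes 0; next at idx=6:; next count becomes 0; next result becomes 0; next at idx=1:; next result becomes 2; next at pos=0:; next result becomes 8; next at pos=1:; next result becomes 14; next total becomes 10; next final value 560
g: total becomes 15; next count becomes 0; next at idx=2:; next count becomes 0; next at idx=3:; next count becomes 0; next at idx=4:; next count becomes 0; next at idx=5:; next count becomes 0; next at idx=6:; next count becomes 0; next result becomes 0; next at idx=1:; next result becomes 2; next at pos=0:; next result becomes 2; next at pos=1:; next result becomes 2; next total becomes 10; next final value 80
560 and 80 differ, so these are not the same function on this domain.
verdict: not equivalent; witness: base=-3, step=-2


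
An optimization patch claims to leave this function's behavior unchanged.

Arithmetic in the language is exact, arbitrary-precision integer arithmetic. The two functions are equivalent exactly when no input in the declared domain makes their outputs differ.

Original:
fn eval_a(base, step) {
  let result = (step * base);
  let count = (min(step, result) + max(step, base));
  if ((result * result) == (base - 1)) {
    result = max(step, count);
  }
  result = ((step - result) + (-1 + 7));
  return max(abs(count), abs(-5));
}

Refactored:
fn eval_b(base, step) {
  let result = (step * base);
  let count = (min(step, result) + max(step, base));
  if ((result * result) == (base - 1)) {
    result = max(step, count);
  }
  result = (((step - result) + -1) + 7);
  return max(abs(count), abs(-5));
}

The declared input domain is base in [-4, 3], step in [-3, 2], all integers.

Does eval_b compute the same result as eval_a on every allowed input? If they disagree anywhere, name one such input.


Behavior is preserved: although same computation, different form, the outputs never diverge.
Tracing base=0, step=1: eval_a: result=0, then count=1, then ((result * result) == (base - 1)) is false, then result=7, then returns 5 | eval_b: result=0, then count=1, then ((result * result) == (base - 1)) is false, then result=7, then returns 5 — matching result 5.
Sweeping the whole domain (48 inputs) finds no disagreement.
verdict: equivalent


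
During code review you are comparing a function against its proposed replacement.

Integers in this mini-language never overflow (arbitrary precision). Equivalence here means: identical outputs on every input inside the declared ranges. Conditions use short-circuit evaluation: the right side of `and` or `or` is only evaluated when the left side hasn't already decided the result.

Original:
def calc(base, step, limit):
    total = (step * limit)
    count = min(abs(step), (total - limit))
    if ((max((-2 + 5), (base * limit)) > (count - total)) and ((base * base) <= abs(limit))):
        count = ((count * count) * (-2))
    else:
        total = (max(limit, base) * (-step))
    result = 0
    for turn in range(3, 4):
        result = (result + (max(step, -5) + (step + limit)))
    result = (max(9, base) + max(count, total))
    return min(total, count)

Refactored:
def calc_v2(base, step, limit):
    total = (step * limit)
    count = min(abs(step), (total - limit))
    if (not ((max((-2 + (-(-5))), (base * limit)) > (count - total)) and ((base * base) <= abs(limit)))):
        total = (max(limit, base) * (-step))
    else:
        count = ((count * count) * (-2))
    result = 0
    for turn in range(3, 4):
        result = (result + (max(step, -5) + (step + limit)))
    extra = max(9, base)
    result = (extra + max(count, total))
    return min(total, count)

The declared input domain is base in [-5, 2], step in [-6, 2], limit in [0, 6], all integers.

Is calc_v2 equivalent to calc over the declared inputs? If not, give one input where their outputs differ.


Equivalent — the differences include local variable names differ, plus statement counts differ, plus boolean connective usage differs, yet no declared input distinguishes the two.
One worked example (base=2, step=-5, limit=1) — calc: total=-5, then count=-6, then ((max((-2 + 5), (base * limit)) > (count - total)) and ((base * base) <= abs(limit))) is false, then total=10, then result=0, then (turn=3), then result=-9, then result=19, then returns -6; calc_v2: total=-5, then count=-6, then (not ((max((-2 + (-(-5))), (base * limit)) > (count - total)) and ((base * base) <= abs(limit)))) is true, then total=10, then result=0, then (turn=3), then result=-9, then extra=9, then result=19, then returns -6; agreement on -6.
Checked all 504 inputs in the declared domain: the outputs agree on every one.
verdict: equivalent


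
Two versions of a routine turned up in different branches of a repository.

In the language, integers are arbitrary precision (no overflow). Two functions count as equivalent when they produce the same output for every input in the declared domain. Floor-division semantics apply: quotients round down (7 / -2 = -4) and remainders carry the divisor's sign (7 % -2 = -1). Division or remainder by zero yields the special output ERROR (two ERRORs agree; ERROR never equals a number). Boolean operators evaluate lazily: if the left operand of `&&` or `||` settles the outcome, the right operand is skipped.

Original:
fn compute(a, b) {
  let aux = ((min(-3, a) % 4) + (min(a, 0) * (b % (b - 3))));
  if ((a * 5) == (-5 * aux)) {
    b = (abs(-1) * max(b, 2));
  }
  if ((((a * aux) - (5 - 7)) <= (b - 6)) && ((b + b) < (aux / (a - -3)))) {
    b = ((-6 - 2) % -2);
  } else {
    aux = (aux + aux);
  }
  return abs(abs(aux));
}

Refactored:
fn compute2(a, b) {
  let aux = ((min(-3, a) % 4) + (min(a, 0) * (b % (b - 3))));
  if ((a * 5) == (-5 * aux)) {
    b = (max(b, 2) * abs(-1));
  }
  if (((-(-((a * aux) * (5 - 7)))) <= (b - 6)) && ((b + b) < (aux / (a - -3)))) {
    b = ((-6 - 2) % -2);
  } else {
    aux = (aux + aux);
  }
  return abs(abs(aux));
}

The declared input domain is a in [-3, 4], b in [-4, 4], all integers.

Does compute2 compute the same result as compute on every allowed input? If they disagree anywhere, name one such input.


There is a counterexample at a=-3, b=-4: ERROR on one side, 26 on the other.
compute: aux := 13 | ((a * 5) == (-5 * aux)): false | divide-by-zero, output ERROR
compute2: aux := 13 | ((a * 5) == (-5 * aux)): false | (((-(-((a * aux) * (5 - 7)))) <= (b - 6)) && ((b + b) < (aux / (a - -3)))): false | aux := 26 | result 26
verdict: not equivalent; witness: a=-3, b=-4
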